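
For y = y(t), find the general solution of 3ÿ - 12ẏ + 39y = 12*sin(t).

y = cos(t)/10 + 3*sin(t)/10 + C1*cos(3*t)*exp(2*t) + C2*exp(2*t)*sin(3*t)

Divide through by 3: y'' - 4y' + 13y = 4*sin(t).
Characteristic equation r² - 4r + 13 = 0 has discriminant (-4)² - 4·(13) = -36 < 0, so r = 2 ± 3i.
Hence y_h = C1*cos(3*t)*exp(2*t) + C2*exp(2*t)*sin(3*t).
Try y_p = A*cos(t) + B*sin(t). Substituting and equating the coefficients of cos(t) and sin(t) gives A = 1/10, B = 3/10, so y_p = cos(t)/10 + 3*sin(t)/10.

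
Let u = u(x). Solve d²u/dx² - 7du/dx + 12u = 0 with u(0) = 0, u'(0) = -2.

u = -2*exp(4*x) + 2*exp(3*x)

Characteristic equation r² - 7r + 12 = 0 factors as (r - 4)(r - 3) = 0, so r = 4, 3.
Hence u_h = C1*exp(4*x) + C2*exp(3*x).
Apply the initial conditions: u(0) = C1 + C2 = 0 and u'(0) = 3*C2 + 4*C1 = -2. Solving gives C1 = -2, C2 = 2.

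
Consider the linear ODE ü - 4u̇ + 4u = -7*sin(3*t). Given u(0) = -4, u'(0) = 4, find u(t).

Characteristic equation r² - 4r + 4 = 0 has discriminant (-4)² - 4·(4) = 0, so r = 2 is a repeated root.
Hence u_h = (C1 + C2*t)*exp(2*t).
Try u_p = A*cos(3*t) + B*sin(3*t). Substituting and equating the coefficients of cos(3t) and sin(3t) gives A = -84/169, B = 35/169, so u_p = -84*cos(3*t)/169 + 35*sin(3*t)/169.
General solution: u = -84*cos(3*t)/169 + 35*sin(3*t)/169 + C1*exp(2*t) + C2*t*exp(2*t).
Apply the initial conditions: u(0) = -84/169 + C1 = -4 and u'(0) = 105/169 + C2 + 2*C1 = 4. Solving gives C1 = -592/169, C2 = 135/13.

u = -592*exp(2*t)/169 - 84*cos(3*t)/169 + 35*sin(3*t)/169 + 135*t*exp(2*t)/13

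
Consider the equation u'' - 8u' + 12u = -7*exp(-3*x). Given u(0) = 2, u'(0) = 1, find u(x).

Characteristic equation r² - 8r + 12 = 0 factors as (r - 2)(r - 6) = 0, so r = 2, 6.
Hence u_h = C1*exp(2*x) + C2*exp(6*x).
Try u_p = A*exp(-3*x). Substituting into the equation and dividing by exp(-3*x) gives A = -7/45, so u_p = -7*exp(-3*x)/45.
General solution: u = -7*exp(-3*x)/45 + C1*exp(2*x) + C2*exp(6*x).
Apply the initial conditions: u(0) = -7/45 + C1 + C2 = 2 and u'(0) = 7/15 + 2*C1 + 6*C2 = 1. Solving gives C1 = 31/10, C2 = -17/18.

u = -17*exp(6*x)/18 - 7*exp(-3*x)/45 + 31*exp(2*x)/10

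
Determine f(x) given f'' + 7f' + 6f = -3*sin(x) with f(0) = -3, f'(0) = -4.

f = -47*exp(-x)/10 - 15*sin(x)/74 + 21*cos(x)/74 + 262*exp(-6*x)/185

Characteristic equation r² + 7r + 6 = 0 factors as (r + 1)(r + 6) = 0, so r = -1, -6.
Hence f_h = C1*exp(-x) + C2*exp(-6*x).
Try f_p = A*cos(x) + B*sin(x). Substituting and equating the coefficients of cos(x) and sin(x) gives A = 21/74, B = -15/74, so f_p = -15*sin(x)/74 + 21*cos(x)/74.
General solution: f = -15*sin(x)/74 + 21*cos(x)/74 + C1*exp(-x) + C2*exp(-6*x).
Apply the initial conditions: f(0) = 21/74 + C1 + C2 = -3 and f'(0) = -15/74 - C1 - 6*C2 = -4. Solving gives C1 = -47/10, C2 = 262/185.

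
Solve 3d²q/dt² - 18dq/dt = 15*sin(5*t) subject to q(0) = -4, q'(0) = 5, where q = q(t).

q = -5 - 5*sin(5*t)/61 + 6*cos(5*t)/61 + 55*exp(6*t)/61

Divide through by 3: q'' - 6q' = 5*sin(5*t).
Characteristic equation r² - 6r = 0 factors as (r - 6)r = 0, so r = 6, 0.
Hence q_h = C1*exp(6*t) + C2.
Try q_p = A*cos(5*t) + B*sin(5*t). Substituting and equating the coefficients of cos(5t) and sin(5t) gives A = 6/61, B = -5/61, so q_p = -5*sin(5*t)/61 + 6*cos(5*t)/61.
General solution: q = C2 - 5*sin(5*t)/61 + 6*cos(5*t)/61 + C1*exp(6*t).
Apply the initial conditions: q(0) = 6/61 + C1 + C2 = -4 and q'(0) = -25/61 + 6*C1 = 5. Solving gives C1 = 55/61, C2 = -5.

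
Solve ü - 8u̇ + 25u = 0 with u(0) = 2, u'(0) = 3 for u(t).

u = 2*cos(3*t)*exp(4*t) - 5*exp(4*t)*sin(3*t)/3

Characteristic equation r² - 8r + 25 = 0 has discriminant (-8)² - 4·(25) = -36 < 0, so r = 4 ± 3i.
Hence u_h = C1*cos(3*t)*exp(4*t) + C2*exp(4*t)*sin(3*t).
Apply the initial conditions: u(0) = C1 = 2 and u'(0) = 3*C2 + 4*C1 = 3. Solving gives C1 = 2, C2 = -5/3.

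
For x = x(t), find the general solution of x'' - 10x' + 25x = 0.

x = C1*exp(5*t) + C2*t*exp(5*t)

Characteristic equation r² - 10r + 25 = 0 has discriminant (-10)² - 4·(25) = 0, so r = 5 is a repeated root.
Hence x_h = (C1 + C2*t)*exp(5*t).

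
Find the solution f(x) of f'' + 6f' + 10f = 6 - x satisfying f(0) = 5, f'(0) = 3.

f = 33/50 - x/10 + 217*cos(x)*exp(-3*x)/50 + 403*exp(-3*x)*sin(x)/25

Characteristic equation r² + 6r + 10 = 0 has discriminant (6)² - 4·(10) = -4 < 0, so r = -3 ± i.
Hence f_h = C1*cos(x)*exp(-3*x) + C2*exp(-3*x)*sin(x).
For the particular solution try f_p = A0 + A1*x. Substituting and matching coefficients of each power of x gives A0 = 33/50, A1 = -1/10, so f_p = 33/50 - x/10.
General solution: f = 33/50 - x/10 + C1*cos(x)*exp(-3*x) + C2*exp(-3*x)*sin(x).
Apply the initial conditions: f(0) = 33/50 + C1 = 5 and f'(0) = -1/10 + C2 - 3*C1 = 3. Solving gives C1 = 217/50, C2 = 403/25.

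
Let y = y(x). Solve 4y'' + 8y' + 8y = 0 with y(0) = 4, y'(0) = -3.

y = exp(-x)*sin(x) + 4*cos(x)*exp(-x)

Divide through by 4: y'' + 2y' + 2y = 0.
Characteristic equation r² + 2r + 2 = 0 has discriminant (2)² - 4·(2) = -4 < 0, so r = -1 ± i.
Hence y_h = C1*cos(x)*exp(-x) + C2*exp(-x)*sin(x).
Apply the initial conditions: y(0) = C1 = 4 and y'(0) = C2 - C1 = -3. Solving gives C1 = 4, C2 = 1.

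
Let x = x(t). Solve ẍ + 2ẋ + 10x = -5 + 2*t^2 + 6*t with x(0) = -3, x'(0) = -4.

x = -161/250 + t**2/5 + 13*t/25 - 589*cos(3*t)*exp(-t)/250 - 573*exp(-t)*sin(3*t)/250

Characteristic equation r² + 2r + 10 = 0 has discriminant (2)² - 4·(10) = -36 < 0, so r = -1 ± 3i.
Hence x_h = C1*cos(3*t)*exp(-t) + C2*exp(-t)*sin(3*t).
For the particular solution try x_p = A0 + A1*t + A2*t^2. Substituting and matching coefficients of each power of t gives A0 = -161/250, A1 = 13/25, A2 = 1/5, so x_p = -161/250 + t^2/5 + 13*t/25.
General solution: x = -161/250 + t^2/5 + 13*t/25 + C1*cos(3*t)*exp(-t) + C2*exp(-t)*sin(3*t).
Apply the initial conditions: x(0) = -161/250 + C1 = -3 and x'(0) = 13/25 - C1 + 3*C2 = -4. Solving gives C1 = -589/250, C2 = -573/250.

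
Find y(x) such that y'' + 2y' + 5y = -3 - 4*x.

Characteristic equation r² + 2r + 5 = 0 has discriminant (2)² - 4·(5) = -16 < 0, so r = -1 ± 2i.
Hence y_h = C1*cos(2*x)*exp(-x) + C2*exp(-x)*sin(2*x).
For the particular solution try y_p = A0 + A1*x. Substituting and matching coefficients of each power of x gives A0 = -7/25, A1 = -4/5, so y_p = -7/25 - 4*x/5.

y = -7/25 - 4*x/5 + C1*cos(2*x)*exp(-x) + C2*exp(-x)*sin(2*x)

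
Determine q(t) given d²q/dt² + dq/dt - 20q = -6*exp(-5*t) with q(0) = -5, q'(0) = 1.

Characteristic equation r² + r - 20 = 0 factors as (r + 5)(r - 4) = 0, so r = -5, 4.
Hence q_h = C1*exp(-5*t) + C2*exp(4*t).
Since exp(-5*t) solves the homogeneous equation (r = -5 is a root of multiplicity 1), multiply the trial by t. Try q_p = A*t*exp(-5*t). Substituting into the equation and dividing by exp(-5*t) gives A = 2/3, so q_p = 2*t*exp(-5*t)/3.
General solution: q = C1*exp(-5*t) + C2*exp(4*t) + 2*t*exp(-5*t)/3.
Apply the initial conditions: q(0) = C1 + C2 = -5 and q'(0) = 2/3 - 5*C1 + 4*C2 = 1. Solving gives C1 = -61/27, C2 = -74/27.

q = -74*exp(4*t)/27 - 61*exp(-5*t)/27 + 2*t*exp(-5*t)/3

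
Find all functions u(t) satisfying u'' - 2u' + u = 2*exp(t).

u = C1*exp(t) + t**2*exp(t) + C2*t*exp(t)

Characteristic equation r² - 2r + 1 = 0 has discriminant (-2)² - 4·(1) = 0, so r = 1 is a repeated root.
Hence u_h = (C1 + C2*t)*exp(t).
Since exp(t) solves the homogeneous equation (r = 1 is a root of multiplicity 2), multiply the trial by t^2. Try u_p = A*t^2*exp(t). Substituting into the equation and dividing by exp(t) gives A = 1, so u_p = t^2*exp(t).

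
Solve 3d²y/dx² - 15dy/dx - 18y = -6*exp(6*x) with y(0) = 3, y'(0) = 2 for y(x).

y = 37*exp(6*x)/49 + 110*exp(-x)/49 - 2*x*exp(6*x)/7

Divide through by 3: y'' - 5y' - 6y = -2*exp(6*x).
Characteristic equation r² - 5r - 6 = 0 factors as (r + 1)(r - 6) = 0, so r = -1, 6.
Hence y_h = C1*exp(-x) + C2*exp(6*x).
Since exp(6*x) solves the homogeneous equation (r = 6 is a root of multiplicity 1), multiply the trial by x. Try y_p = A*x*exp(6*x). Substituting into the equation and dividing by exp(6*x) gives A = -2/7, so y_p = -2*x*exp(6*x)/7.
General solution: y = C1*exp(-x) + C2*exp(6*x) - 2*x*exp(6*x)/7.
Apply the initial conditions: y(0) = C1 + C2 = 3 and y'(0) = -2/7 - C1 + 6*C2 = 2. Solving gives C1 = 110/49, C2 = 37/49.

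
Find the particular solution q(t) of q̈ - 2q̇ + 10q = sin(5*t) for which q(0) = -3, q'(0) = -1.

q = -3*sin(5*t)/65 + 2*cos(5*t)/65 - 197*cos(3*t)*exp(t)/65 + 49*exp(t)*sin(3*t)/65

Characteristic equation r² - 2r + 10 = 0 has discriminant (-2)² - 4·(10) = -36 < 0, so r = 1 ± 3i.
Hence q_h = C1*cos(3*t)*exp(t) + C2*exp(t)*sin(3*t).
Try q_p = A*cos(5*t) + B*sin(5*t). Substituting and equating the coefficients of cos(5t) and sin(5t) gives A = 2/65, B = -3/65, so q_p = -3*sin(5*t)/65 + 2*cos(5*t)/65.
General solution: q = -3*sin(5*t)/65 + 2*cos(5*t)/65 + C1*cos(3*t)*exp(t) + C2*exp(t)*sin(3*t).
Apply the initial conditions: q(0) = 2/65 + C1 = -3 and q'(0) = -3/13 + C1 + 3*C2 = -1. Solving gives C1 = -197/65, C2 = 49/65.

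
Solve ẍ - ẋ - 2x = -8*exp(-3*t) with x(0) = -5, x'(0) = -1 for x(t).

Characteristic equation r² - r - 2 = 0 factors as (r - 2)(r + 1) = 0, so r = 2, -1.
Hence x_h = C1*exp(2*t) + C2*exp(-t).
Try x_p = A*exp(-3*t). Substituting into the equation and dividing by exp(-3*t) gives A = -4/5, so x_p = -4*exp(-3*t)/5.
General solution: x = -4*exp(-3*t)/5 + C1*exp(2*t) + C2*exp(-t).
Apply the initial conditions: x(0) = -4/5 + C1 + C2 = -5 and x'(0) = 12/5 - C2 + 2*C1 = -1. Solving gives C1 = -38/15, C2 = -5/3.

x = -38*exp(2*t)/15 - 5*exp(-t)/3 - 4*exp(-3*t)/5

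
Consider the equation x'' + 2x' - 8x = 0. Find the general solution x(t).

Characteristic equation r² + 2r - 8 = 0 factors as (r - 2)(r + 4) = 0, so r = 2, -4.
Hence x_h = C1*exp(2*t) + C2*exp(-4*t).

x = C1*exp(2*t) + C2*exp(-4*t)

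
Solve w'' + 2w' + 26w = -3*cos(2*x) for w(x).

w = -33*cos(2*x)/250 - 3*sin(2*x)/125 + C1*cos(5*x)*exp(-x) + C2*exp(-x)*sin(5*x)

Characteristic equation r² + 2r + 26 = 0 has discriminant (2)² - 4·(26) = -100 < 0, so r = -1 ± 5i.
Hence w_h = C1*cos(5*x)*exp(-x) + C2*exp(-x)*sin(5*x).
Try w_p = A*cos(2*x) + B*sin(2*x). Substituting and equating the coefficients of cos(2x) and sin(2x) gives A = -33/250, B = -3/125, so w_p = -33*cos(2*x)/250 - 3*sin(2*x)/125.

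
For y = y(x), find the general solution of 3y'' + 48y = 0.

Divide through by 3: y'' + 16y = 0.
Characteristic equation r² + 16 = 0 has discriminant (0)² - 4·(16) = -64 < 0, so r = ± 4i.
Hence y_h = C1*cos(4*x) + C2*sin(4*x).

y = C1*cos(4*x) + C2*sin(4*x)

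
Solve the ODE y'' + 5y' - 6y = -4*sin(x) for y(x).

Characteristic equation r² + 5r - 6 = 0 factors as (r + 6)(r - 1) = 0, so r = -6, 1.
Hence y_h = C1*exp(-6*x) + C2*exp(x).
Try y_p = A*cos(x) + B*sin(x). Substituting and equating the coefficients of cos(x) and sin(x) gives A = 10/37, B = 14/37, so y_p = 10*cos(x)/37 + 14*sin(x)/37.

y = 10*cos(x)/37 + 14*sin(x)/37 + C1*exp(-6*x) + C2*exp(x)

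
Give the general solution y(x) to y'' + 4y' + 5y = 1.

Characteristic equation r² + 4r + 5 = 0 has discriminant (4)² - 4·(5) = -4 < 0, so r = -2 ± i.
Hence y_h = C1*cos(x)*exp(-2*x) + C2*exp(-2*x)*sin(x).
For the particular solution try y_p = A0. Substituting and matching coefficients of each power of x gives A0 = 1/5, so y_p = 1/5.

y = 1/5 + C1*cos(x)*exp(-2*x) + C2*exp(-2*x)*sin(x)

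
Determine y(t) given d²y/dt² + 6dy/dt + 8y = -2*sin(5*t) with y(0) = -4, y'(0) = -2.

Characteristic equation r² + 6r + 8 = 0 factors as (r + 4)(r + 2) = 0, so r = -4, -2.
Hence y_h = C1*exp(-4*t) + C2*exp(-2*t).
Try y_p = A*cos(5*t) + B*sin(5*t). Substituting and equating the coefficients of cos(5t) and sin(5t) gives A = 60/1189, B = 34/1189, so y_p = 34*sin(5*t)/1189 + 60*cos(5*t)/1189.
General solution: y = 34*sin(5*t)/1189 + 60*cos(5*t)/1189 + C1*exp(-4*t) + C2*exp(-2*t).
Apply the initial conditions: y(0) = 60/1189 + C1 + C2 = -4 and y'(0) = 170/1189 - 4*C1 - 2*C2 = -2. Solving gives C1 = 210/41, C2 = -266/29.

y = -266*exp(-2*t)/29 + 34*sin(5*t)/1189 + 60*cos(5*t)/1189 + 210*exp(-4*t)/41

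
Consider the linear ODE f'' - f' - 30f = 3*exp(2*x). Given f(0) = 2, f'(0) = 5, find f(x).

Characteristic equation r² - r - 30 = 0 factors as (r + 5)(r - 6) = 0, so r = -5, 6.
Hence f_h = C1*exp(-5*x) + C2*exp(6*x).
Try f_p = A*exp(2*x). Substituting into the equation and dividing by exp(2*x) gives A = -3/28, so f_p = -3*exp(2*x)/28.
General solution: f = -3*exp(2*x)/28 + C1*exp(-5*x) + C2*exp(6*x).
Apply the initial conditions: f(0) = -3/28 + C1 + C2 = 2 and f'(0) = -3/14 - 5*C1 + 6*C2 = 5. Solving gives C1 = 52/77, C2 = 63/44.

f = -3*exp(2*x)/28 + 52*exp(-5*x)/77 + 63*exp(6*x)/44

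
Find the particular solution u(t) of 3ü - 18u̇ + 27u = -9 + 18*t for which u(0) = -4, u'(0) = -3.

Divide through by 3: u'' - 6u' + 9u = -3 + 6*t.
Characteristic equation r² - 6r + 9 = 0 has discriminant (-6)² - 4·(9) = 0, so r = 3 is a repeated root.
Hence u_h = (C1 + C2*t)*exp(3*t).
For the particular solution try u_p = A0 + A1*t. Substituting and matching coefficients of each power of t gives A0 = 1/9, A1 = 2/3, so u_p = 1/9 + 2*t/3.
General solution: u = 1/9 + 2*t/3 + C1*exp(3*t) + C2*t*exp(3*t).
Apply the initial conditions: u(0) = 1/9 + C1 = -4 and u'(0) = 2/3 + C2 + 3*C1 = -3. Solving gives C1 = -37/9, C2 = 26/3.

u = 1/9 - 37*exp(3*t)/9 + 2*t/3 + 26*t*exp(3*t)/3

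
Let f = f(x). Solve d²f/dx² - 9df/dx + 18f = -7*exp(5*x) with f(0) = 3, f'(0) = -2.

Characteristic equation r² - 9r + 18 = 0 factors as (r - 3)(r - 6) = 0, so r = 3, 6.
Hence f_h = C1*exp(3*x) + C2*exp(6*x).
Try f_p = A*exp(5*x). Substituting into the equation and dividing by exp(5*x) gives A = 7/2, so f_p = 7*exp(5*x)/2.
General solution: f = 7*exp(5*x)/2 + C1*exp(3*x) + C2*exp(6*x).
Apply the initial conditions: f(0) = 7/2 + C1 + C2 = 3 and f'(0) = 35/2 + 3*C1 + 6*C2 = -2. Solving gives C1 = 11/2, C2 = -6.

f = -6*exp(6*x) + 7*exp(5*x)/2 + 11*exp(3*x)/2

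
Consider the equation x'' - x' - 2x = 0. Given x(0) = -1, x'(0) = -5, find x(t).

x = -2*exp(2*t) + exp(-t)

Characteristic equation r² - r - 2 = 0 factors as (r - 2)(r + 1) = 0, so r = 2, -1.
Hence x_h = C1*exp(2*t) + C2*exp(-t).
Apply the initial conditions: x(0) = C1 + C2 = -1 and x'(0) = -C2 + 2*C1 = -5. Solving gives C1 = -2, C2 = 1.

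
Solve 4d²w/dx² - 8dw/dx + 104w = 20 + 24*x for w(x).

w = 71/338 + 3*x/13 + C1*cos(5*x)*exp(x) + C2*exp(x)*sin(5*x)

Divide through by 4: w'' - 2w' + 26w = 5 + 6*x.
Characteristic equation r² - 2r + 26 = 0 has discriminant (-2)² - 4·(26) = -100 < 0, so r = 1 ± 5i.
Hence w_h = C1*cos(5*x)*exp(x) + C2*exp(x)*sin(5*x).
For the particular solution try w_p = A0 + A1*x. Substituting and matching coefficients of each power of x gives A0 = 71/338, A1 = 3/13, so w_p = 71/338 + 3*x/13.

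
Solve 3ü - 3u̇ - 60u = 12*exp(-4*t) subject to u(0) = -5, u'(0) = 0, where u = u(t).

u = -229*exp(-4*t)/81 - 176*exp(5*t)/81 - 4*t*exp(-4*t)/9

Divide through by 3: u'' - u' - 20u = 4*exp(-4*t).
Characteristic equation r² - r - 20 = 0 factors as (r - 5)(r + 4) = 0, so r = 5, -4.
Hence u_h = C1*exp(5*t) + C2*exp(-4*t).
Since exp(-4*t) solves the homogeneous equation (r = -4 is a root of multiplicity 1), multiply the trial by t. Try u_p = A*t*exp(-4*t). Substituting into the equation and dividing by exp(-4*t) gives A = -4/9, so u_p = -4*t*exp(-4*t)/9.
General solution: u = C1*exp(5*t) + C2*exp(-4*t) - 4*t*exp(-4*t)/9.
Apply the initial conditions: u(0) = C1 + C2 = -5 and u'(0) = -4/9 - 4*C2 + 5*C1 = 0. Solving gives C1 = -176/81, C2 = -229/81.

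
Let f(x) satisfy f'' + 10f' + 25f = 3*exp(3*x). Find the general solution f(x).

f = 3*exp(3*x)/64 + C1*exp(-5*x) + C2*x*exp(-5*x)

Characteristic equation r² + 10r + 25 = 0 has discriminant (10)² - 4·(25) = 0, so r = -5 is a repeated root.
Hence f_h = (C1 + C2*x)*exp(-5*x).
Try f_p = A*exp(3*x). Substituting into the equation and dividing by exp(3*x) gives A = 3/64, so f_p = 3*exp(3*x)/64.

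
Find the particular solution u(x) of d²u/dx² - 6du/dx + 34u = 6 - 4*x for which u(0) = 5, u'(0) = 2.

Characteristic equation r² - 6r + 34 = 0 has discriminant (-6)² - 4·(34) = -100 < 0, so r = 3 ± 5i.
Hence u_h = C1*cos(5*x)*exp(3*x) + C2*exp(3*x)*sin(5*x).
For the particular solution try u_p = A0 + A1*x. Substituting and matching coefficients of each power of x gives A0 = 45/289, A1 = -2/17, so u_p = 45/289 - 2*x/17.
General solution: u = 45/289 - 2*x/17 + C1*cos(5*x)*exp(3*x) + C2*exp(3*x)*sin(5*x).
Apply the initial conditions: u(0) = 45/289 + C1 = 5 and u'(0) = -2/17 + 3*C1 + 5*C2 = 2. Solving gives C1 = 1400/289, C2 = -3588/1445.

u = 45/289 - 2*x/17 - 3588*exp(3*x)*sin(5*x)/1445 + 1400*cos(5*x)*exp(3*x)/289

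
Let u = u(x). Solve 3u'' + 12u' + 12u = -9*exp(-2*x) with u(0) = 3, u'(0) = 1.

u = 3*exp(-2*x) + 7*x*exp(-2*x) - 3*x**2*exp(-2*x)/2

Divide through by 3: u'' + 4u' + 4u = -3*exp(-2*x).
Characteristic equation r² + 4r + 4 = 0 has discriminant (4)² - 4·(4) = 0, so r = -2 is a repeated root.
Hence u_h = (C1 + C2*x)*exp(-2*x).
Since exp(-2*x) solves the homogeneous equation (r = -2 is a root of multiplicity 2), multiply the trial by x^2. Try u_p = A*x^2*exp(-2*x). Substituting into the equation and dividing by exp(-2*x) gives A = -3/2, so u_p = -3*x^2*exp(-2*x)/2.
General solution: u = C1*exp(-2*x) - 3*x^2*exp(-2*x)/2 + C2*x*exp(-2*x).
Apply the initial conditions: u(0) = C1 = 3 and u'(0) = C2 - 2*C1 = 1. Solving gives C1 = 3, C2 = 7.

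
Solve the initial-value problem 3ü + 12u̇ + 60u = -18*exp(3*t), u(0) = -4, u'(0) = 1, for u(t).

u = -6*exp(3*t)/41 - 257*exp(-2*t)*sin(4*t)/164 - 158*cos(4*t)*exp(-2*t)/41

Divide through by 3: u'' + 4u' + 20u = -6*exp(3*t).
Characteristic equation r² + 4r + 20 = 0 has discriminant (4)² - 4·(20) = -64 < 0, so r = -2 ± 4i.
Hence u_h = C1*cos(4*t)*exp(-2*t) + C2*exp(-2*t)*sin(4*t).
Try u_p = A*exp(3*t). Substituting into the equation and dividing by exp(3*t) gives A = -6/41, so u_p = -6*exp(3*t)/41.
General solution: u = -6*exp(3*t)/41 + C1*cos(4*t)*exp(-2*t) + C2*exp(-2*t)*sin(4*t).
Apply the initial conditions: u(0) = -6/41 + C1 = -4 and u'(0) = -18/41 - 2*C1 + 4*C2 = 1. Solving gives C1 = -158/41, C2 = -257/164.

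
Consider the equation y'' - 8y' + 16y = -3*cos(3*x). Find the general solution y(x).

y = -21*cos(3*x)/625 + 72*sin(3*x)/625 + C1*exp(4*x) + C2*x*exp(4*x)

Characteristic equation r² - 8r + 16 = 0 has discriminant (-8)² - 4·(16) = 0, so r = 4 is a repeated root.
Hence y_h = (C1 + C2*x)*exp(4*x).
Try y_p = A*cos(3*x) + B*sin(3*x). Substituting and equating the coefficients of cos(3x) and sin(3x) gives A = -21/625, B = 72/625, so y_p = -21*cos(3*x)/625 + 72*sin(3*x)/625.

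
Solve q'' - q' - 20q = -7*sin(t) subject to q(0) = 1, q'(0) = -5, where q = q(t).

q = -11*exp(5*t)/78 - 7*cos(t)/442 + 59*exp(-4*t)/51 + 147*sin(t)/442

Characteristic equation r² - r - 20 = 0 factors as (r + 4)(r - 5) = 0, so r = -4, 5.
Hence q_h = C1*exp(-4*t) + C2*exp(5*t).
Try q_p = A*cos(t) + B*sin(t). Substituting and equating the coefficients of cos(t) and sin(t) gives A = -7/442, B = 147/442, so q_p = -7*cos(t)/442 + 147*sin(t)/442.
General solution: q = -7*cos(t)/442 + 147*sin(t)/442 + C1*exp(-4*t) + C2*exp(5*t).
Apply the initial conditions: q(0) = -7/442 + C1 + C2 = 1 and q'(0) = 147/442 - 4*C1 + 5*C2 = -5. Solving gives C1 = 59/51, C2 = -11/78.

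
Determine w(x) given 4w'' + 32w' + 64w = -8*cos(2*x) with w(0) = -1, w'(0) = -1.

w = -47*exp(-4*x)/50 - 3*cos(2*x)/50 - 2*sin(2*x)/25 - 23*x*exp(-4*x)/5

Divide through by 4: w'' + 8w' + 16w = -2*cos(2*x).
Characteristic equation r² + 8r + 16 = 0 has discriminant (8)² - 4·(16) = 0, so r = -4 is a repeated root.
Hence w_h = (C1 + C2*x)*exp(-4*x).
Try w_p = A*cos(2*x) + B*sin(2*x). Substituting and equating the coefficients of cos(2x) and sin(2x) gives A = -3/50, B = -2/25, so w_p = -3*cos(2*x)/50 - 2*sin(2*x)/25.
General solution: w = -3*cos(2*x)/50 - 2*sin(2*x)/25 + C1*exp(-4*x) + C2*x*exp(-4*x).
Apply the initial conditions: w(0) = -3/50 + C1 = -1 and w'(0) = -4/25 + C2 - 4*C1 = -1. Solving gives C1 = -47/50, C2 = -23/5.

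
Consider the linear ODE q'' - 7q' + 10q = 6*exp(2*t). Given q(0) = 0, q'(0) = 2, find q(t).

q = -4*exp(2*t)/3 + 4*exp(5*t)/3 - 2*t*exp(2*t)

Characteristic equation r² - 7r + 10 = 0 factors as (r - 5)(r - 2) = 0, so r = 5, 2.
Hence q_h = C1*exp(5*t) + C2*exp(2*t).
Since exp(2*t) solves the homogeneous equation (r = 2 is a root of multiplicity 1), multiply the trial by t. Try q_p = A*t*exp(2*t). Substituting into the equation and dividing by exp(2*t) gives A = -2, so q_p = -2*t*exp(2*t).
General solution: q = C1*exp(5*t) + C2*exp(2*t) - 2*t*exp(2*t).
Apply the initial conditions: q(0) = C1 + C2 = 0 and q'(0) = -2 + 2*C2 + 5*C1 = 2. Solving gives C1 = 4/3, C2 = -4/3.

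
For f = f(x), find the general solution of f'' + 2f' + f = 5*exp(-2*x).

f = 5*exp(-2*x) + C1*exp(-x) + C2*x*exp(-x)

Characteristic equation r² + 2r + 1 = 0 has discriminant (2)² - 4·(1) = 0, so r = -1 is a repeated root.
Hence f_h = (C1 + C2*x)*exp(-x).
Try f_p = A*exp(-2*x). Substituting into the equation and dividing by exp(-2*x) gives A = 5, so f_p = 5*exp(-2*x).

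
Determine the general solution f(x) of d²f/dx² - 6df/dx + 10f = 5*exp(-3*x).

f = 5*exp(-3*x)/37 + C1*cos(x)*exp(3*x) + C2*exp(3*x)*sin(x)

Characteristic equation r² - 6r + 10 = 0 has discriminant (-6)² - 4·(10) = -4 < 0, so r = 3 ± i.
Hence f_h = C1*cos(x)*exp(3*x) + C2*exp(3*x)*sin(x).
Try f_p = A*exp(-3*x). Substituting into the equation and dividing by exp(-3*x) gives A = 5/37, so f_p = 5*exp(-3*x)/37.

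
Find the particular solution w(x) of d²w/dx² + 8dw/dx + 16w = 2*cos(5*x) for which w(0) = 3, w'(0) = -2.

w = -18*cos(5*x)/1681 + 80*sin(5*x)/1681 + 5061*exp(-4*x)/1681 + 402*x*exp(-4*x)/41

Characteristic equation r² + 8r + 16 = 0 has discriminant (8)² - 4·(16) = 0, so r = -4 is a repeated root.
Hence w_h = (C1 + C2*x)*exp(-4*x).
Try w_p = A*cos(5*x) + B*sin(5*x). Substituting and equating the coefficients of cos(5x) and sin(5x) gives A = -18/1681, B = 80/1681, so w_p = -18*cos(5*x)/1681 + 80*sin(5*x)/1681.
General solution: w = -18*cos(5*x)/1681 + 80*sin(5*x)/1681 + C1*exp(-4*x) + C2*x*exp(-4*x).
Apply the initial conditions: w(0) = -18/1681 + C1 = 3 and w'(0) = 400/1681 + C2 - 4*C1 = -2. Solving gives C1 = 5061/1681, C2 = 402/41.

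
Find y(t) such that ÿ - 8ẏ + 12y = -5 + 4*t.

Characteristic equation r² - 8r + 12 = 0 factors as (r - 6)(r - 2) = 0, so r = 6, 2.
Hence y_h = C1*exp(6*t) + C2*exp(2*t).
For the particular solution try y_p = A0 + A1*t. Substituting and matching coefficients of each power of t gives A0 = -7/36, A1 = 1/3, so y_p = -7/36 + t/3.

y = -7/36 + t/3 + C1*exp(6*t) + C2*exp(2*t)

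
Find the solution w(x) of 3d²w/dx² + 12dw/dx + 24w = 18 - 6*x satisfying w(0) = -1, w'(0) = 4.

w = 7/8 - x/4 - 15*cos(2*x)*exp(-2*x)/8 + exp(-2*x)*sin(2*x)/4

Divide through by 3: w'' + 4w' + 8w = 6 - 2*x.
Characteristic equation r² + 4r + 8 = 0 has discriminant (4)² - 4·(8) = -16 < 0, so r = -2 ± 2i.
Hence w_h = C1*cos(2*x)*exp(-2*x) + C2*exp(-2*x)*sin(2*x).
For the particular solution try w_p = A0 + A1*x. Substituting and matching coefficients of each power of x gives A0 = 7/8, A1 = -1/4, so w_p = 7/8 - x/4.
General solution: w = 7/8 - x/4 + C1*cos(2*x)*exp(-2*x) + C2*exp(-2*x)*sin(2*x).
Apply the initial conditions: w(0) = 7/8 + C1 = -1 and w'(0) = -1/4 - 2*C1 + 2*C2 = 4. Solving gives C1 = -15/8, C2 = 1/4.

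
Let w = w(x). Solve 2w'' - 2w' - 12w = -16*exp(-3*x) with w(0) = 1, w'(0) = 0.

w = -4*exp(-3*x)/3 + 2*exp(3*x)/15 + 11*exp(-2*x)/5

Divide through by 2: w'' - w' - 6w = -8*exp(-3*x).
Characteristic equation r² - r - 6 = 0 factors as (r + 2)(r - 3) = 0, so r = -2, 3.
Hence w_h = C1*exp(-2*x) + C2*exp(3*x).
Try w_p = A*exp(-3*x). Substituting into the equation and dividing by exp(-3*x) gives A = -4/3, so w_p = -4*exp(-3*x)/3.
General solution: w = -4*exp(-3*x)/3 + C1*exp(-2*x) + C2*exp(3*x).
Apply the initial conditions: w(0) = -4/3 + C1 + C2 = 1 and w'(0) = 4 - 2*C1 + 3*C2 = 0. Solving gives C1 = 11/5, C2 = 2/15.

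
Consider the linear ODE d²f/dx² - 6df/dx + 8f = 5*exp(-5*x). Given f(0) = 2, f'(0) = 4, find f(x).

f = 5*exp(4*x)/18 + 5*exp(-5*x)/63 + 23*exp(2*x)/14

Characteristic equation r² - 6r + 8 = 0 factors as (r - 2)(r - 4) = 0, so r = 2, 4.
Hence f_h = C1*exp(2*x) + C2*exp(4*x).
Try f_p = A*exp(-5*x). Substituting into the equation and dividing by exp(-5*x) gives A = 5/63, so f_p = 5*exp(-5*x)/63.
General solution: f = 5*exp(-5*x)/63 + C1*exp(2*x) + C2*exp(4*x).
Apply the initial conditions: f(0) = 5/63 + C1 + C2 = 2 and f'(0) = -25/63 + 2*C1 + 4*C2 = 4. Solving gives C1 = 23/14, C2 = 5/18.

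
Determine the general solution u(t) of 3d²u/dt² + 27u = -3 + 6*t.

u = -1/9 + 2*t/9 + C1*cos(3*t) + C2*sin(3*t)

Divide through by 3: u'' + 9u = -1 + 2*t.
Characteristic equation r² + 9 = 0 has discriminant (0)² - 4·(9) = -36 < 0, so r = ± 3i.
Hence u_h = C1*cos(3*t) + C2*sin(3*t).
For the particular solution try u_p = A0 + A1*t. Substituting and matching coefficients of each power of t gives A0 = -1/9, A1 = 2/9, so u_p = -1/9 + 2*t/9.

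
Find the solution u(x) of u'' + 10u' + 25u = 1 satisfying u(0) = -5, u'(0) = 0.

Characteristic equation r² + 10r + 25 = 0 has discriminant (10)² - 4·(25) = 0, so r = -5 is a repeated root.
Hence u_h = (C1 + C2*x)*exp(-5*x).
For the particular solution try u_p = A0. Substituting and matching coefficients of each power of x gives A0 = 1/25, so u_p = 1/25.
General solution: u = 1/25 + C1*exp(-5*x) + C2*x*exp(-5*x).
Apply the initial conditions: u(0) = 1/25 + C1 = -5 and u'(0) = C2 - 5*C1 = 0. Solving gives C1 = -126/25, C2 = -126/5.

u = 1/25 - 126*exp(-5*x)/25 - 126*x*exp(-5*x)/5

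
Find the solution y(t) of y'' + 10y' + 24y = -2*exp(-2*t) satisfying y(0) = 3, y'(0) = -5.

y = 7*exp(-4*t) - 15*exp(-6*t)/4 - exp(-2*t)/4

Characteristic equation r² + 10r + 24 = 0 factors as (r + 4)(r + 6) = 0, so r = -4, -6.
Hence y_h = C1*exp(-4*t) + C2*exp(-6*t).
Try y_p = A*exp(-2*t). Substituting into the equation and dividing by exp(-2*t) gives A = -1/4, so y_p = -exp(-2*t)/4.
General solution: y = -exp(-2*t)/4 + C1*exp(-4*t) + C2*exp(-6*t).
Apply the initial conditions: y(0) = -1/4 + C1 + C2 = 3 and y'(0) = 1/2 - 6*C2 - 4*C1 = -5. Solving gives C1 = 7, C2 = -15/4.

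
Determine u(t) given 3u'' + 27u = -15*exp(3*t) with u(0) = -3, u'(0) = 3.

u = -49*cos(3*t)/18 - 5*exp(3*t)/18 + 23*sin(3*t)/18

Divide through by 3: u'' + 9u = -5*exp(3*t).
Characteristic equation r² + 9 = 0 has discriminant (0)² - 4·(9) = -36 < 0, so r = ± 3i.
Hence u_h = C1*cos(3*t) + C2*sin(3*t).
Try u_p = A*exp(3*t). Substituting into the equation and dividing by exp(3*t) gives A = -5/18, so u_p = -5*exp(3*t)/18.
General solution: u = -5*exp(3*t)/18 + C1*cos(3*t) + C2*sin(3*t).
Apply the initial conditions: u(0) = -5/18 + C1 = -3 and u'(0) = -5/6 + 3*C2 = 3. Solving gives C1 = -49/18, C2 = 23/18.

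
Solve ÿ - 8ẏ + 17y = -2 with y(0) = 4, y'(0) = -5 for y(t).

y = -2/17 - 365*exp(4*t)*sin(t)/17 + 70*cos(t)*exp(4*t)/17

Characteristic equation r² - 8r + 17 = 0 has discriminant (-8)² - 4·(17) = -4 < 0, so r = 4 ± i.
Hence y_h = C1*cos(t)*exp(4*t) + C2*exp(4*t)*sin(t).
For the particular solution try y_p = A0. Substituting and matching coefficients of each power of t gives A0 = -2/17, so y_p = -2/17.
General solution: y = -2/17 + C1*cos(t)*exp(4*t) + C2*exp(4*t)*sin(t).
Apply the initial conditions: y(0) = -2/17 + C1 = 4 and y'(0) = C2 + 4*C1 = -5. Solving gives C1 = 70/17, C2 = -365/17.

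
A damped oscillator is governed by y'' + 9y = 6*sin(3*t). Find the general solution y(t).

y = C1*cos(3*t) + C2*sin(3*t) - t*cos(3*t)

Characteristic equation r² + 9 = 0 has discriminant (0)² - 4·(9) = -36 < 0, so r = ± 3i.
Hence y_h = C1*cos(3*t) + C2*sin(3*t).
Since ±3i are characteristic roots, multiply the trial by t. Try y_p = t*(A*cos(3*t) + B*sin(3*t)). Substituting and equating the coefficients of cos(3t) and sin(3t) gives A = -1, B = 0, so y_p = -t*cos(3*t).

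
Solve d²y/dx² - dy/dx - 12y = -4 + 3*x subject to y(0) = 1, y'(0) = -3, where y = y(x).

Characteristic equation r² - r - 12 = 0 factors as (r - 4)(r + 3) = 0, so r = 4, -3.
Hence y_h = C1*exp(4*x) + C2*exp(-3*x).
For the particular solution try y_p = A0 + A1*x. Substituting and matching coefficients of each power of x gives A0 = 17/48, A1 = -1/4, so y_p = 17/48 - x/4.
General solution: y = 17/48 - x/4 + C1*exp(4*x) + C2*exp(-3*x).
Apply the initial conditions: y(0) = 17/48 + C1 + C2 = 1 and y'(0) = -1/4 - 3*C2 + 4*C1 = -3. Solving gives C1 = -13/112, C2 = 16/21.

y = 17/48 - 13*exp(4*x)/112 - x/4 + 16*exp(-3*x)/21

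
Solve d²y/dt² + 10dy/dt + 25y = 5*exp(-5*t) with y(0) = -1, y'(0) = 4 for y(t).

Characteristic equation r² + 10r + 25 = 0 has discriminant (10)² - 4·(25) = 0, so r = -5 is a repeated root.
Hence y_h = (C1 + C2*t)*exp(-5*t).
Since exp(-5*t) solves the homogeneous equation (r = -5 is a root of multiplicity 2), multiply the trial by t^2. Try y_p = A*t^2*exp(-5*t). Substituting into the equation and dividing by exp(-5*t) gives A = 5/2, so y_p = 5*t^2*exp(-5*t)/2.
General solution: y = C1*exp(-5*t) + 5*t^2*exp(-5*t)/2 + C2*t*exp(-5*t).
Apply the initial conditions: y(0) = C1 = -1 and y'(0) = C2 - 5*C1 = 4. Solving gives C1 = -1, C2 = -1.

y = -exp(-5*t) - t*exp(-5*t) + 5*t**2*exp(-5*t)/2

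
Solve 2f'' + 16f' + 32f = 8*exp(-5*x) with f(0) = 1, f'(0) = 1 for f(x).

f = -3*exp(-4*x) + 4*exp(-5*x) + 9*x*exp(-4*x)

Divide through by 2: f'' + 8f' + 16f = 4*exp(-5*x).
Characteristic equation r² + 8r + 16 = 0 has discriminant (8)² - 4·(16) = 0, so r = -4 is a repeated root.
Hence f_h = (C1 + C2*x)*exp(-4*x).
Try f_p = A*exp(-5*x). Substituting into the equation and dividing by exp(-5*x) gives A = 4, so f_p = 4*exp(-5*x).
General solution: f = 4*exp(-5*x) + C1*exp(-4*x) + C2*x*exp(-4*x).
Apply the initial conditions: f(0) = 4 + C1 = 1 and f'(0) = -20 + C2 - 4*C1 = 1. Solving gives C1 = -3, C2 = 9.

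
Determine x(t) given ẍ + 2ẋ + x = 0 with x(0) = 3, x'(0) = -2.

Characteristic equation r² + 2r + 1 = 0 has discriminant (2)² - 4·(1) = 0, so r = -1 is a repeated root.
Hence x_h = (C1 + C2*t)*exp(-t).
Apply the initial conditions: x(0) = C1 = 3 and x'(0) = C2 - C1 = -2. Solving gives C1 = 3, C2 = 1.

x = 3*exp(-t) + t*exp(-t)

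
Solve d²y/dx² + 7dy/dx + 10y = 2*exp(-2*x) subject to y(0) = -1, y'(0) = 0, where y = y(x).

Characteristic equation r² + 7r + 10 = 0 factors as (r + 5)(r + 2) = 0, so r = -5, -2.
Hence y_h = C1*exp(-5*x) + C2*exp(-2*x).
Since exp(-2*x) solves the homogeneous equation (r = -2 is a root of multiplicity 1), multiply the trial by x. Try y_p = A*x*exp(-2*x). Substituting into the equation and dividing by exp(-2*x) gives A = 2/3, so y_p = 2*x*exp(-2*x)/3.
General solution: y = C1*exp(-5*x) + C2*exp(-2*x) + 2*x*exp(-2*x)/3.
Apply the initial conditions: y(0) = C1 + C2 = -1 and y'(0) = 2/3 - 5*C1 - 2*C2 = 0. Solving gives C1 = 8/9, C2 = -17/9.

y = -17*exp(-2*x)/9 + 8*exp(-5*x)/9 + 2*x*exp(-2*x)/3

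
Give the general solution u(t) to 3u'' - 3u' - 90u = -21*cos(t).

u = 7*sin(t)/962 + 217*cos(t)/962 + C1*exp(6*t) + C2*exp(-5*t)

Divide through by 3: u'' - u' - 30u = -7*cos(t).
Characteristic equation r² - r - 30 = 0 factors as (r - 6)(r + 5) = 0, so r = 6, -5.
Hence u_h = C1*exp(6*t) + C2*exp(-5*t).
Try u_p = A*cos(t) + B*sin(t). Substituting and equating the coefficients of cos(t) and sin(t) gives A = 217/962, B = 7/962, so u_p = 7*sin(t)/962 + 217*cos(t)/962.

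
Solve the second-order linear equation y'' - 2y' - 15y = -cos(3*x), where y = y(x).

Characteristic equation r² - 2r - 15 = 0 factors as (r - 5)(r + 3) = 0, so r = 5, -3.
Hence y_h = C1*exp(5*x) + C2*exp(-3*x).
Try y_p = A*cos(3*x) + B*sin(3*x). Substituting and equating the coefficients of cos(3x) and sin(3x) gives A = 2/51, B = 1/102, so y_p = sin(3*x)/102 + 2*cos(3*x)/51.

y = sin(3*x)/102 + 2*cos(3*x)/51 + C1*exp(5*x) + C2*exp(-3*x)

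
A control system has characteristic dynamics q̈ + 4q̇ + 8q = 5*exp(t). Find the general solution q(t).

q = 5*exp(t)/13 + C1*cos(2*t)*exp(-2*t) + C2*exp(-2*t)*sin(2*t)

Characteristic equation r² + 4r + 8 = 0 has discriminant (4)² - 4·(8) = -16 < 0, so r = -2 ± 2i.
Hence q_h = C1*cos(2*t)*exp(-2*t) + C2*exp(-2*t)*sin(2*t).
Try q_p = A*exp(t). Substituting into the equation and dividing by exp(t) gives A = 5/13, so q_p = 5*exp(t)/13.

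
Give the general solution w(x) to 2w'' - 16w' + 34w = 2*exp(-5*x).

Divide through by 2: w'' - 8w' + 17w = exp(-5*x).
Characteristic equation r² - 8r + 17 = 0 has discriminant (-8)² - 4·(17) = -4 < 0, so r = 4 ± i.
Hence w_h = C1*cos(x)*exp(4*x) + C2*exp(4*x)*sin(x).
Try w_p = A*exp(-5*x). Substituting into the equation and dividing by exp(-5*x) gives A = 1/82, so w_p = exp(-5*x)/82.

w = exp(-5*x)/82 + C1*cos(x)*exp(4*x) + C2*exp(4*x)*sin(x)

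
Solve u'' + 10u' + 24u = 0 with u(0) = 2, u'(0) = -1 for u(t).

Characteristic equation r² + 10r + 24 = 0 factors as (r + 4)(r + 6) = 0, so r = -4, -6.
Hence u_h = C1*exp(-4*t) + C2*exp(-6*t).
Apply the initial conditions: u(0) = C1 + C2 = 2 and u'(0) = -6*C2 - 4*C1 = -1. Solving gives C1 = 11/2, C2 = -7/2.

u = -7*exp(-6*t)/2 + 11*exp(-4*t)/2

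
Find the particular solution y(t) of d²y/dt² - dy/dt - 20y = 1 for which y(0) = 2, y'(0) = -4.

y = -1/20 + 7*exp(5*t)/15 + 19*exp(-4*t)/12

Characteristic equation r² - r - 20 = 0 factors as (r + 4)(r - 5) = 0, so r = -4, 5.
Hence y_h = C1*exp(-4*t) + C2*exp(5*t).
For the particular solution try y_p = A0. Substituting and matching coefficients of each power of t gives A0 = -1/20, so y_p = -1/20.
General solution: y = -1/20 + C1*exp(-4*t) + C2*exp(5*t).
Apply the initial conditions: y(0) = -1/20 + C1 + C2 = 2 and y'(0) = -4*C1 + 5*C2 = -4. Solving gives C1 = 19/12, C2 = 7/15.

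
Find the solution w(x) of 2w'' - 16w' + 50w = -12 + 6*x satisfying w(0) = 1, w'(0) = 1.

w = -126/625 + 3*x/25 - 818*exp(4*x)*sin(3*x)/625 + 751*cos(3*x)*exp(4*x)/625

Divide through by 2: w'' - 8w' + 25w = -6 + 3*x.
Characteristic equation r² - 8r + 25 = 0 has discriminant (-8)² - 4·(25) = -36 < 0, so r = 4 ± 3i.
Hence w_h = C1*cos(3*x)*exp(4*x) + C2*exp(4*x)*sin(3*x).
For the particular solution try w_p = A0 + A1*x. Substituting and matching coefficients of each power of x gives A0 = -126/625, A1 = 3/25, so w_p = -126/625 + 3*x/25.
General solution: w = -126/625 + 3*x/25 + C1*cos(3*x)*exp(4*x) + C2*exp(4*x)*sin(3*x).
Apply the initial conditions: w(0) = -126/625 + C1 = 1 and w'(0) = 3/25 + 3*C2 + 4*C1 = 1. Solving gives C1 = 751/625, C2 = -818/625.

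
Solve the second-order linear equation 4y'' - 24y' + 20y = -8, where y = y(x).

Divide through by 4: y'' - 6y' + 5y = -2.
Characteristic equation r² - 6r + 5 = 0 factors as (r - 5)(r - 1) = 0, so r = 5, 1.
Hence y_h = C1*exp(5*x) + C2*exp(x).
For the particular solution try y_p = A0. Substituting and matching coefficients of each power of x gives A0 = -2/5, so y_p = -2/5.

y = -2/5 + C1*exp(5*x) + C2*exp(x)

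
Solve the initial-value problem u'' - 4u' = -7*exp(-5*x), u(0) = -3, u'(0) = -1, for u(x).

u = -12/5 - 7*exp(-5*x)/45 - 4*exp(4*x)/9

Characteristic equation r² - 4r = 0 factors as (r - 4)r = 0, so r = 4, 0.
Hence u_h = C1*exp(4*x) + C2.
Try u_p = A*exp(-5*x). Substituting into the equation and dividing by exp(-5*x) gives A = -7/45, so u_p = -7*exp(-5*x)/45.
General solution: u = C2 - 7*exp(-5*x)/45 + C1*exp(4*x).
Apply the initial conditions: u(0) = -7/45 + C1 + C2 = -3 and u'(0) = 7/9 + 4*C1 = -1. Solving gives C1 = -4/9, C2 = -12/5.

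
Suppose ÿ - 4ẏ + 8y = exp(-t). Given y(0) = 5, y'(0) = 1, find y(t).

Characteristic equation r² - 4r + 8 = 0 has discriminant (-4)² - 4·(8) = -16 < 0, so r = 2 ± 2i.
Hence y_h = C1*cos(2*t)*exp(2*t) + C2*exp(2*t)*sin(2*t).
Try y_p = A*exp(-t). Substituting into the equation and dividing by exp(-t) gives A = 1/13, so y_p = exp(-t)/13.
General solution: y = exp(-t)/13 + C1*cos(2*t)*exp(2*t) + C2*exp(2*t)*sin(2*t).
Apply the initial conditions: y(0) = 1/13 + C1 = 5 and y'(0) = -1/13 + 2*C1 + 2*C2 = 1. Solving gives C1 = 64/13, C2 = -57/13.

y = exp(-t)/13 - 57*exp(2*t)*sin(2*t)/13 + 64*cos(2*t)*exp(2*t)/13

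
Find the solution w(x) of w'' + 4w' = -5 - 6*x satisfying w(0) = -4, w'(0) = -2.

Characteristic equation r² + 4r = 0 factors as (r + 4)r = 0, so r = -4, 0.
Hence w_h = C1*exp(-4*x) + C2.
Since 0 is a characteristic root (multiplicity 1), multiply the polynomial trial by x: try w_p = x*(A0 + A1*x). Substituting and matching coefficients of each power of x gives A0 = -7/8, A1 = -3/4, so w_p = -7*x/8 - 3*x^2/4.
General solution: w = C2 - 7*x/8 - 3*x^2/4 + C1*exp(-4*x).
Apply the initial conditions: w(0) = C1 + C2 = -4 and w'(0) = -7/8 - 4*C1 = -2. Solving gives C1 = 9/32, C2 = -137/32.

w = -137/32 - 7*x/8 - 3*x**2/4 + 9*exp(-4*x)/32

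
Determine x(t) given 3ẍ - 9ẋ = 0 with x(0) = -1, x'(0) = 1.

x = -4/3 + exp(3*t)/3

Divide through by 3: x'' - 3x' = 0.
Characteristic equation r² - 3r = 0 factors as (r - 3)r = 0, so r = 3, 0.
Hence x_h = C1*exp(3*t) + C2.
Apply the initial conditions: x(0) = C1 + C2 = -1 and x'(0) = 3*C1 = 1. Solving gives C1 = 1/3, C2 = -4/3.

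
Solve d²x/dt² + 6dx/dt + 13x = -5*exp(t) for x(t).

x = -exp(t)/4 + C1*cos(2*t)*exp(-3*t) + C2*exp(-3*t)*sin(2*t)

Characteristic equation r² + 6r + 13 = 0 has discriminant (6)² - 4·(13) = -16 < 0, so r = -3 ± 2i.
Hence x_h = C1*cos(2*t)*exp(-3*t) + C2*exp(-3*t)*sin(2*t).
Try x_p = A*exp(t). Substituting into the equation and dividing by exp(t) gives A = -1/4, so x_p = -exp(t)/4.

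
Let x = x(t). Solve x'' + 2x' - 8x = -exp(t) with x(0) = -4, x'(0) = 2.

Characteristic equation r² + 2r - 8 = 0 factors as (r + 4)(r - 2) = 0, so r = -4, 2.
Hence x_h = C1*exp(-4*t) + C2*exp(2*t).
Try x_p = A*exp(t). Substituting into the equation and dividing by exp(t) gives A = 1/5, so x_p = exp(t)/5.
General solution: x = exp(t)/5 + C1*exp(-4*t) + C2*exp(2*t).
Apply the initial conditions: x(0) = 1/5 + C1 + C2 = -4 and x'(0) = 1/5 - 4*C1 + 2*C2 = 2. Solving gives C1 = -17/10, C2 = -5/2.

x = -17*exp(-4*t)/10 - 5*exp(2*t)/2 + exp(t)/5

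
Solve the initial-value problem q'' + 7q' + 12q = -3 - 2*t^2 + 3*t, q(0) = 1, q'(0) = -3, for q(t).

Characteristic equation r² + 7r + 12 = 0 factors as (r + 4)(r + 3) = 0, so r = -4, -3.
Hence q_h = C1*exp(-4*t) + C2*exp(-3*t).
For the particular solution try q_p = A0 + A1*t + A2*t^2. Substituting and matching coefficients of each power of t gives A0 = -13/27, A1 = 4/9, A2 = -1/6, so q_p = -13/27 - t^2/6 + 4*t/9.
General solution: q = -13/27 - t^2/6 + 4*t/9 + C1*exp(-4*t) + C2*exp(-3*t).
Apply the initial conditions: q(0) = -13/27 + C1 + C2 = 1 and q'(0) = 4/9 - 4*C1 - 3*C2 = -3. Solving gives C1 = -1, C2 = 67/27.

q = -13/27 - exp(-4*t) - t**2/6 + 4*t/9 + 67*exp(-3*t)/27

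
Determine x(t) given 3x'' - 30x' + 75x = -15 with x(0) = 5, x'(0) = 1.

Divide through by 3: x'' - 10x' + 25x = -5.
Characteristic equation r² - 10r + 25 = 0 has discriminant (-10)² - 4·(25) = 0, so r = 5 is a repeated root.
Hence x_h = (C1 + C2*t)*exp(5*t).
For the particular solution try x_p = A0. Substituting and matching coefficients of each power of t gives A0 = -1/5, so x_p = -1/5.
General solution: x = -1/5 + C1*exp(5*t) + C2*t*exp(5*t).
Apply the initial conditions: x(0) = -1/5 + C1 = 5 and x'(0) = C2 + 5*C1 = 1. Solving gives C1 = 26/5, C2 = -25.

x = -1/5 + 26*exp(5*t)/5 - 25*t*exp(5*t)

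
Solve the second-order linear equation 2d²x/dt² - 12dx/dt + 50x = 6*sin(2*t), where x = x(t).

x = 4*cos(2*t)/65 + 7*sin(2*t)/65 + C1*cos(4*t)*exp(3*t) + C2*exp(3*t)*sin(4*t)

Divide through by 2: x'' - 6x' + 25x = 3*sin(2*t).
Characteristic equation r² - 6r + 25 = 0 has discriminant (-6)² - 4·(25) = -64 < 0, so r = 3 ± 4i.
Hence x_h = C1*cos(4*t)*exp(3*t) + C2*exp(3*t)*sin(4*t).
Try x_p = A*cos(2*t) + B*sin(2*t). Substituting and equating the coefficients of cos(2t) and sin(2t) gives A = 4/65, B = 7/65, so x_p = 4*cos(2*t)/65 + 7*sin(2*t)/65.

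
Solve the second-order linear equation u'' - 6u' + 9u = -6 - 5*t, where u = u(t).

Characteristic equation r² - 6r + 9 = 0 has discriminant (-6)² - 4·(9) = 0, so r = 3 is a repeated root.
Hence u_h = (C1 + C2*t)*exp(3*t).
For the particular solution try u_p = A0 + A1*t. Substituting and matching coefficients of each power of t gives A0 = -28/27, A1 = -5/9, so u_p = -28/27 - 5*t/9.

u = -28/27 - 5*t/9 + C1*exp(3*t) + C2*t*exp(3*t)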